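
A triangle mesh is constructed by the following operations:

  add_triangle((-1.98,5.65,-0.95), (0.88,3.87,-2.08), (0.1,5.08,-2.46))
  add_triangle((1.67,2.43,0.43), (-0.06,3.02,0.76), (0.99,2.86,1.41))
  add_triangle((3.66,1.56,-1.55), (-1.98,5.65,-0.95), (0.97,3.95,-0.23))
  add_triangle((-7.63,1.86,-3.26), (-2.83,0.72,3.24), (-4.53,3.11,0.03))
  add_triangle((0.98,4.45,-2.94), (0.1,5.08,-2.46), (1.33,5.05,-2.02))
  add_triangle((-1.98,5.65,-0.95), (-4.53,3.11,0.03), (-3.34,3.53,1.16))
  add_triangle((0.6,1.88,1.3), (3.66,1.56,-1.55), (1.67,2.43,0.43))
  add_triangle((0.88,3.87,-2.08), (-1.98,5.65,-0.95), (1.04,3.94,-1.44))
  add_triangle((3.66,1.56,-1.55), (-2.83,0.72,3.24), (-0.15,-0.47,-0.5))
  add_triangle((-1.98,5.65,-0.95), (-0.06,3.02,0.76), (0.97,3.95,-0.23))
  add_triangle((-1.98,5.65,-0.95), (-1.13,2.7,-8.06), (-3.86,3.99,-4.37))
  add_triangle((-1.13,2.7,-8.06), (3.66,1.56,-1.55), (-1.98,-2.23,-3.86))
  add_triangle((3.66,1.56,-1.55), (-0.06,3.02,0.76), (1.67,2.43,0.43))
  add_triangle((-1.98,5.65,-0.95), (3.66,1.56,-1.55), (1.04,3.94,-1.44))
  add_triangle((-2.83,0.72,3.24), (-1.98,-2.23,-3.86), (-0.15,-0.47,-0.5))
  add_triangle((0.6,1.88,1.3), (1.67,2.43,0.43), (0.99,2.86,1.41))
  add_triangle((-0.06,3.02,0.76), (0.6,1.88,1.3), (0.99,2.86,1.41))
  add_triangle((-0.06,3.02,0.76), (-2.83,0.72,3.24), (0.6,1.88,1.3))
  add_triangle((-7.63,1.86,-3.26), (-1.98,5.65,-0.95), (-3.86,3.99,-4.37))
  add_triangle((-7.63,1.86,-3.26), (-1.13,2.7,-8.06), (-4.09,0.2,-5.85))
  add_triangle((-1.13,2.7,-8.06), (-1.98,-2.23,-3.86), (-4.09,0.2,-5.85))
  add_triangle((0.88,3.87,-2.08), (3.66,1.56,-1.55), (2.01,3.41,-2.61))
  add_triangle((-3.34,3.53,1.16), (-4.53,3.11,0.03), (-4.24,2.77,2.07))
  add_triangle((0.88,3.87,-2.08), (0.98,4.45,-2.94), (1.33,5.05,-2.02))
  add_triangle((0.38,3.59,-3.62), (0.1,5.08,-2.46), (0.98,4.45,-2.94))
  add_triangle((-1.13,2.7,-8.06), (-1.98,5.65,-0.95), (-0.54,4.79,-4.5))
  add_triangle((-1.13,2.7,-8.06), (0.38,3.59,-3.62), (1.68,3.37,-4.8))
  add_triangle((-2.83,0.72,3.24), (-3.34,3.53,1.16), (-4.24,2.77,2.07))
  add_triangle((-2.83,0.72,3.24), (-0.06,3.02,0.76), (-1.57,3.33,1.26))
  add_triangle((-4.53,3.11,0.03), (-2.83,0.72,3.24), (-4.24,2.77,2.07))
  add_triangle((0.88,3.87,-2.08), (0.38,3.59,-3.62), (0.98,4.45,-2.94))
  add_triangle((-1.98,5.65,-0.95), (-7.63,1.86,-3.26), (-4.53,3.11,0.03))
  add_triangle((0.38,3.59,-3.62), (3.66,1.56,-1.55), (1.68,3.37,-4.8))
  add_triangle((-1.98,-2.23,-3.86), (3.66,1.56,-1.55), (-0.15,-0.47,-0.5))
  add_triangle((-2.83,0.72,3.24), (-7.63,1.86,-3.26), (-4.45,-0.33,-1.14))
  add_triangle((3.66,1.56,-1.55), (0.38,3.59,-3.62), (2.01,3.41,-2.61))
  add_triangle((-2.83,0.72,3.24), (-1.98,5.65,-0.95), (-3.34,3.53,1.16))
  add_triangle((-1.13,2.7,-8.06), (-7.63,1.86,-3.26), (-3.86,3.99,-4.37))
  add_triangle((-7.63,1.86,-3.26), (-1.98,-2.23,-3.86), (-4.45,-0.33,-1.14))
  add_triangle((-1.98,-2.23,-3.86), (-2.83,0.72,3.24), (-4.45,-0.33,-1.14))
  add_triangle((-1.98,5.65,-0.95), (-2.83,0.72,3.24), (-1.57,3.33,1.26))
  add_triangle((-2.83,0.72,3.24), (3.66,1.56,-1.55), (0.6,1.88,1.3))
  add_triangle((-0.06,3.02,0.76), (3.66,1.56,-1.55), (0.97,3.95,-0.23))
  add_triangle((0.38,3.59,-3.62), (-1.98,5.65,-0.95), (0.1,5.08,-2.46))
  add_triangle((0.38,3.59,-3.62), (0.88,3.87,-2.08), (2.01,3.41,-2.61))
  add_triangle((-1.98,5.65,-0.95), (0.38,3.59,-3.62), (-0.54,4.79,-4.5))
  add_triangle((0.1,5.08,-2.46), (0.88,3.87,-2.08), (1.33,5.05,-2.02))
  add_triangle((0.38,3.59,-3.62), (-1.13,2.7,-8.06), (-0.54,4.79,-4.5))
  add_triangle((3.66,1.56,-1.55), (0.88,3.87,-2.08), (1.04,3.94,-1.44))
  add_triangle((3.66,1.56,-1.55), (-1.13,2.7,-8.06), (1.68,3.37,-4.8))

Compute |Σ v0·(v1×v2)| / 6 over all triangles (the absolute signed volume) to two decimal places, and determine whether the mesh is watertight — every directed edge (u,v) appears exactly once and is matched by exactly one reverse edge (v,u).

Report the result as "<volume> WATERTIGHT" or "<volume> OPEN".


222.12 OPEN

Per-triangle v0·(v1×v2)/6:
  t1: +0.8509
  t2: +0.6926
  t3: +4.5746
  t4: +11.2726
  t5: +1.1394
  t6: +4.5856
  t7: +0.5021
  t8: +1.6208
  t9: -0.1565
  t10: +2.4024
  t11: +16.9915
  t12: +16.3382
  t13: +1.3428
  t14: +0.1446
  t15: +0.6024
  t16: +0.1288
  t17: +0.2142
  t18: +2.1532
  t19: +17.4752
  t20: +20.3288
  t21: +12.0738
  t22: +1.0904
  t23: +2.0280
  t24: -0.0500
  t25: +1.2160
  t26: +8.7946
  t27: +5.4135
  t28: +1.3948
  t29: +1.7173
  t30: +1.5426
  t31: -0.1195
  t32: +13.1808
  t33: +2.9496
  t34: +0.6874
  t35: +8.0338
  t36: +1.7097
  t37: +2.3994
  t38: +20.9907
  t39: +8.0489
  t40: +3.8137
  t41: +3.1419
  t42: +0.1967
  t43: +1.2489
  t44: +2.8636
  t45: +1.5649
  t46: +2.4649
  t47: -0.5041
  t48: +3.6233
  t49: +1.5108
  t50: +5.8881
Σ = +222.1190 → |volume| = 222.12

Directed edges: 150 total; 6 unmatched, e.g. (-1.98,5.65,-0.95)→(-0.06,3.02,0.76) → open.


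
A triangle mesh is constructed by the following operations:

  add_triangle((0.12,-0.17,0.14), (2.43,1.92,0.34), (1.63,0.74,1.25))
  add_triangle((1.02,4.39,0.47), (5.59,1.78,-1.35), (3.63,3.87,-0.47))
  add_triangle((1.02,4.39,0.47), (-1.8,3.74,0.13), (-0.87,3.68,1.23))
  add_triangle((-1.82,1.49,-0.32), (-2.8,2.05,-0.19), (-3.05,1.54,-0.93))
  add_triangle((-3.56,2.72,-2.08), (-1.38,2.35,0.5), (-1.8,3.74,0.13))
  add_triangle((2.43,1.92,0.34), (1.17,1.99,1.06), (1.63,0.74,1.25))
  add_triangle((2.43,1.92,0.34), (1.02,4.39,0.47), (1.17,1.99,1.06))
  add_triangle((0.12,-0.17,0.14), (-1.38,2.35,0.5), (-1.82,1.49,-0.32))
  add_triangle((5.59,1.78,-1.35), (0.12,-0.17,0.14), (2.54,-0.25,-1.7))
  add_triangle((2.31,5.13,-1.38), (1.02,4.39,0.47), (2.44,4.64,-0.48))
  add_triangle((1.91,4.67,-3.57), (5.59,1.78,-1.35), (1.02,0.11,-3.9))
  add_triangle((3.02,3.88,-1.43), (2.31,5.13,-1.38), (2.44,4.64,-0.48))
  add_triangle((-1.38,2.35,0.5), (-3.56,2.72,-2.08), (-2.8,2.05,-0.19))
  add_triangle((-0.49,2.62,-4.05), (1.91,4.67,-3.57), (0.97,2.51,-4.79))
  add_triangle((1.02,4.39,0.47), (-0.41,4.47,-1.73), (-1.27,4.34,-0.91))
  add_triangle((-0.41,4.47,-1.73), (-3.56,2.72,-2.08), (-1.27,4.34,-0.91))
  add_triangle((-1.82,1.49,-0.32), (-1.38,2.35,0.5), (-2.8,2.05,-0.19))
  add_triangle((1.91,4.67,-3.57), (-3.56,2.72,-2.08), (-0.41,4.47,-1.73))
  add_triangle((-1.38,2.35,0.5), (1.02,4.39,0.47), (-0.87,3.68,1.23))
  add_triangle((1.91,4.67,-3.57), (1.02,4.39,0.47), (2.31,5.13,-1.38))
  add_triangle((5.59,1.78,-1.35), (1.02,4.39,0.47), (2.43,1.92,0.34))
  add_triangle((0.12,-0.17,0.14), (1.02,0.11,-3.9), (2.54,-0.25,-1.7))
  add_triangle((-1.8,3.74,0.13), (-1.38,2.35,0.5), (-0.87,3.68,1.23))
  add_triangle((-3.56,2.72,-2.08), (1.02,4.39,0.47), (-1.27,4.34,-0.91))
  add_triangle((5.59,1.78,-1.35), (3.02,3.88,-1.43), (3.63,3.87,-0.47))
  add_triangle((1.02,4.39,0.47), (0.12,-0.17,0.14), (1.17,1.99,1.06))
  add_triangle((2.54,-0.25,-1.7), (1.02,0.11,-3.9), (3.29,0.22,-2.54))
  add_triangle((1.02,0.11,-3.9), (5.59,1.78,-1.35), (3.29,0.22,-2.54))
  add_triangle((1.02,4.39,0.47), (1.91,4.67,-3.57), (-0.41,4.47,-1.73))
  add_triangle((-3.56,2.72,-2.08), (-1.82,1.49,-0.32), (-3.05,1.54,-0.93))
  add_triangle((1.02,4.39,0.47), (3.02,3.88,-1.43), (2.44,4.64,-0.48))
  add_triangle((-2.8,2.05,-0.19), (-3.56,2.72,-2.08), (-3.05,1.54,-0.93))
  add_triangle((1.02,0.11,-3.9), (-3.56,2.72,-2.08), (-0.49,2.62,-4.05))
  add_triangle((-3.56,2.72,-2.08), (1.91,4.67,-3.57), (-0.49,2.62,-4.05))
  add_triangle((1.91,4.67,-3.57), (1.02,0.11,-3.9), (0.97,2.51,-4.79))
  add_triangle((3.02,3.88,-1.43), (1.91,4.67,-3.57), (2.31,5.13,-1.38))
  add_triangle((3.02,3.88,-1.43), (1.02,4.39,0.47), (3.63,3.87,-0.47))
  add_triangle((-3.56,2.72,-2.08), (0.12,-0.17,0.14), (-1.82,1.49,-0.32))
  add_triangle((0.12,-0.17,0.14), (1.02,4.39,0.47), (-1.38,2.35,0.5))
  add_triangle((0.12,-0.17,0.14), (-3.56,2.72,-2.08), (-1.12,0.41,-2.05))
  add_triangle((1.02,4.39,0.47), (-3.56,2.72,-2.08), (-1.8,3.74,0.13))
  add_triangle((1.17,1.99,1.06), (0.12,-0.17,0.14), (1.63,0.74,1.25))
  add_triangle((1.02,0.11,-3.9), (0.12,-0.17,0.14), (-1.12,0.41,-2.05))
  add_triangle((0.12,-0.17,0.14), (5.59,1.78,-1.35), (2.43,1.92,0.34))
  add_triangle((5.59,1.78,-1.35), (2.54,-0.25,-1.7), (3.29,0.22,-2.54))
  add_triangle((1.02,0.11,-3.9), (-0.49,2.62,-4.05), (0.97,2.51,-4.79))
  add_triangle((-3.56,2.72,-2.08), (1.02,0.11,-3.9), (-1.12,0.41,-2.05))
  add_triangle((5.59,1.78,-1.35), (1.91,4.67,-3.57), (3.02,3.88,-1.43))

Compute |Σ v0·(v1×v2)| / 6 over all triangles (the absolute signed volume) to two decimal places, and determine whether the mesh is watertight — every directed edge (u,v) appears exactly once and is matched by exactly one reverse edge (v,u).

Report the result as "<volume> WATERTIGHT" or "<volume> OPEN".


87.69 WATERTIGHT

Per-triangle v0·(v1×v2)/6:
  t1: +0.0823
  t2: +0.2712
  t3: +1.9739
  t4: -0.1167
  t5: +0.9244
  t6: +0.6399
  t7: +1.1598
  t8: +0.0602
  t9: +0.3775
  t10: +1.1234
  t11: +14.4485
  t12: +0.9518
  t13: +1.1808
  t14: +3.3996
  t15: +2.2247
  t16: +2.5656
  t17: -0.1665
  t18: +6.1368
  t19: -0.8646
  t20: +2.1650
  t21: +2.7454
  t22: +0.1958
  t23: +0.4060
  t24: +0.2634
  t25: +2.8774
  t26: -0.0169
  t27: +0.7106
  t28: +2.4679
  t29: +5.6468
  t30: -0.3989
  t31: -0.3249
  t32: +0.6329
  t33: +4.0044
  t34: +7.4440
  t35: +2.3469
  t36: +2.5817
  t37: +2.3165
  t38: +0.0387
  t39: +0.2519
  t40: +0.0833
  t41: +3.8011
  t42: +0.0289
  t43: +0.1429
  t44: +0.3602
  t45: +0.8840
  t46: +1.9310
  t47: +1.9255
  t48: +5.8009
Σ = +87.6851 → |volume| = 87.69

Directed edges: 144 total, each appears once with its reverse present → watertight.


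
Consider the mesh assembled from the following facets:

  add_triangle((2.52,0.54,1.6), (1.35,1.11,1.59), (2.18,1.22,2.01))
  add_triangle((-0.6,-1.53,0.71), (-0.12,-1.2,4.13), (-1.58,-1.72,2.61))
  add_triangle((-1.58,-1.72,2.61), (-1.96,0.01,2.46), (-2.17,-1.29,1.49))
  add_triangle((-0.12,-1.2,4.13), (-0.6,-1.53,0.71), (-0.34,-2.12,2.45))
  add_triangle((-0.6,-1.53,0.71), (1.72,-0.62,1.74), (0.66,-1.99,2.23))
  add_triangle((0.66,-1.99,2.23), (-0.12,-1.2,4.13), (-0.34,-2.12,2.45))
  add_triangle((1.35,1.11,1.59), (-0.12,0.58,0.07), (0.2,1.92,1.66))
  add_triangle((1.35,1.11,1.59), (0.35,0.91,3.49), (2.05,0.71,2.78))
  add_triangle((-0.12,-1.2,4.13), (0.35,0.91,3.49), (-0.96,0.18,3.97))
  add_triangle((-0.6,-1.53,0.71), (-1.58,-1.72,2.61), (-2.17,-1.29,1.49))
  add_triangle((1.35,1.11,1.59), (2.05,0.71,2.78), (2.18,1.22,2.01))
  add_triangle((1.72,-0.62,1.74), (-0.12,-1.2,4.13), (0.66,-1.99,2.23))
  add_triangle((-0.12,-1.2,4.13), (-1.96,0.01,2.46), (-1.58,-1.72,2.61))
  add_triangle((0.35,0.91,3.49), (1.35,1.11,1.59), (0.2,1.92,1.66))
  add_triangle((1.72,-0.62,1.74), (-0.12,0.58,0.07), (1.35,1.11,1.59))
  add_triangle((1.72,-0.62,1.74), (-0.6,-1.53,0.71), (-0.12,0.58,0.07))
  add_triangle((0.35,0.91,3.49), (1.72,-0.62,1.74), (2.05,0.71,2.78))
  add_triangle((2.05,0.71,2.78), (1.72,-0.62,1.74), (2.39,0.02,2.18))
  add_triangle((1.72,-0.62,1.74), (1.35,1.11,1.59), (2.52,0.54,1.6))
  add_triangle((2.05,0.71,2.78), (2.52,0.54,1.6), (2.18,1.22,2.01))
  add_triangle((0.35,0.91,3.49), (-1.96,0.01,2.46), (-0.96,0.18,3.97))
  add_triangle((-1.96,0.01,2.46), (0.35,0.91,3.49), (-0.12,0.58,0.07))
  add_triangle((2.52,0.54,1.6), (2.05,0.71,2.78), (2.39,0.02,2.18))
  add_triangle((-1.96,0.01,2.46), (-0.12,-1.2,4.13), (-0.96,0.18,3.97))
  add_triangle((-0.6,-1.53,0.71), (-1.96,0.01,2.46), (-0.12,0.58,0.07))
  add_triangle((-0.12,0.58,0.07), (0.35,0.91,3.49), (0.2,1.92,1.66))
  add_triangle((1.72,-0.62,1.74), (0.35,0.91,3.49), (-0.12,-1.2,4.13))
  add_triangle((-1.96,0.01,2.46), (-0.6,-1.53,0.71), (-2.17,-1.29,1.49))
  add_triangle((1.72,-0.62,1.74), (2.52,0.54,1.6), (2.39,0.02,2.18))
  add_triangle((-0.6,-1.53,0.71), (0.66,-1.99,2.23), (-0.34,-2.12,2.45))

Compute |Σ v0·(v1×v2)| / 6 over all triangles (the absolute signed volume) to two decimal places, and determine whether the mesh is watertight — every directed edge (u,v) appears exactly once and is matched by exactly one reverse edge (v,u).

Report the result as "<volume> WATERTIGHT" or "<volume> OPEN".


Per-triangle v0·(v1×v2)/6:
  t1: -0.0160
  t2: +0.9870
  t3: +0.9628
  t4: +0.3166
  t5: +0.1206
  t6: +0.9508
  t7: +0.1340
  t8: +0.7268
  t9: +1.5330
  t10: +0.5630
  t11: +0.1695
  t12: +1.5785
  t13: +2.0005
  t14: +1.0163
  t15: -0.0531
  t16: -0.2985
  t17: +1.0928
  t18: +0.2772
  t19: -0.5276
  t20: +0.3963
  t21: +0.5988
  t22: +0.7677
  t23: +0.3809
  t24: +1.3121
  t25: +0.0485
  t26: +0.1208
  t27: +2.3805
  t28: -0.5995
  t29: +0.1412
  t30: +0.3748
Σ = +17.4565 → |volume| = 17.46

Directed edges: 90 total, each appears once with its reverse present → watertight.

17.46 WATERTIGHT


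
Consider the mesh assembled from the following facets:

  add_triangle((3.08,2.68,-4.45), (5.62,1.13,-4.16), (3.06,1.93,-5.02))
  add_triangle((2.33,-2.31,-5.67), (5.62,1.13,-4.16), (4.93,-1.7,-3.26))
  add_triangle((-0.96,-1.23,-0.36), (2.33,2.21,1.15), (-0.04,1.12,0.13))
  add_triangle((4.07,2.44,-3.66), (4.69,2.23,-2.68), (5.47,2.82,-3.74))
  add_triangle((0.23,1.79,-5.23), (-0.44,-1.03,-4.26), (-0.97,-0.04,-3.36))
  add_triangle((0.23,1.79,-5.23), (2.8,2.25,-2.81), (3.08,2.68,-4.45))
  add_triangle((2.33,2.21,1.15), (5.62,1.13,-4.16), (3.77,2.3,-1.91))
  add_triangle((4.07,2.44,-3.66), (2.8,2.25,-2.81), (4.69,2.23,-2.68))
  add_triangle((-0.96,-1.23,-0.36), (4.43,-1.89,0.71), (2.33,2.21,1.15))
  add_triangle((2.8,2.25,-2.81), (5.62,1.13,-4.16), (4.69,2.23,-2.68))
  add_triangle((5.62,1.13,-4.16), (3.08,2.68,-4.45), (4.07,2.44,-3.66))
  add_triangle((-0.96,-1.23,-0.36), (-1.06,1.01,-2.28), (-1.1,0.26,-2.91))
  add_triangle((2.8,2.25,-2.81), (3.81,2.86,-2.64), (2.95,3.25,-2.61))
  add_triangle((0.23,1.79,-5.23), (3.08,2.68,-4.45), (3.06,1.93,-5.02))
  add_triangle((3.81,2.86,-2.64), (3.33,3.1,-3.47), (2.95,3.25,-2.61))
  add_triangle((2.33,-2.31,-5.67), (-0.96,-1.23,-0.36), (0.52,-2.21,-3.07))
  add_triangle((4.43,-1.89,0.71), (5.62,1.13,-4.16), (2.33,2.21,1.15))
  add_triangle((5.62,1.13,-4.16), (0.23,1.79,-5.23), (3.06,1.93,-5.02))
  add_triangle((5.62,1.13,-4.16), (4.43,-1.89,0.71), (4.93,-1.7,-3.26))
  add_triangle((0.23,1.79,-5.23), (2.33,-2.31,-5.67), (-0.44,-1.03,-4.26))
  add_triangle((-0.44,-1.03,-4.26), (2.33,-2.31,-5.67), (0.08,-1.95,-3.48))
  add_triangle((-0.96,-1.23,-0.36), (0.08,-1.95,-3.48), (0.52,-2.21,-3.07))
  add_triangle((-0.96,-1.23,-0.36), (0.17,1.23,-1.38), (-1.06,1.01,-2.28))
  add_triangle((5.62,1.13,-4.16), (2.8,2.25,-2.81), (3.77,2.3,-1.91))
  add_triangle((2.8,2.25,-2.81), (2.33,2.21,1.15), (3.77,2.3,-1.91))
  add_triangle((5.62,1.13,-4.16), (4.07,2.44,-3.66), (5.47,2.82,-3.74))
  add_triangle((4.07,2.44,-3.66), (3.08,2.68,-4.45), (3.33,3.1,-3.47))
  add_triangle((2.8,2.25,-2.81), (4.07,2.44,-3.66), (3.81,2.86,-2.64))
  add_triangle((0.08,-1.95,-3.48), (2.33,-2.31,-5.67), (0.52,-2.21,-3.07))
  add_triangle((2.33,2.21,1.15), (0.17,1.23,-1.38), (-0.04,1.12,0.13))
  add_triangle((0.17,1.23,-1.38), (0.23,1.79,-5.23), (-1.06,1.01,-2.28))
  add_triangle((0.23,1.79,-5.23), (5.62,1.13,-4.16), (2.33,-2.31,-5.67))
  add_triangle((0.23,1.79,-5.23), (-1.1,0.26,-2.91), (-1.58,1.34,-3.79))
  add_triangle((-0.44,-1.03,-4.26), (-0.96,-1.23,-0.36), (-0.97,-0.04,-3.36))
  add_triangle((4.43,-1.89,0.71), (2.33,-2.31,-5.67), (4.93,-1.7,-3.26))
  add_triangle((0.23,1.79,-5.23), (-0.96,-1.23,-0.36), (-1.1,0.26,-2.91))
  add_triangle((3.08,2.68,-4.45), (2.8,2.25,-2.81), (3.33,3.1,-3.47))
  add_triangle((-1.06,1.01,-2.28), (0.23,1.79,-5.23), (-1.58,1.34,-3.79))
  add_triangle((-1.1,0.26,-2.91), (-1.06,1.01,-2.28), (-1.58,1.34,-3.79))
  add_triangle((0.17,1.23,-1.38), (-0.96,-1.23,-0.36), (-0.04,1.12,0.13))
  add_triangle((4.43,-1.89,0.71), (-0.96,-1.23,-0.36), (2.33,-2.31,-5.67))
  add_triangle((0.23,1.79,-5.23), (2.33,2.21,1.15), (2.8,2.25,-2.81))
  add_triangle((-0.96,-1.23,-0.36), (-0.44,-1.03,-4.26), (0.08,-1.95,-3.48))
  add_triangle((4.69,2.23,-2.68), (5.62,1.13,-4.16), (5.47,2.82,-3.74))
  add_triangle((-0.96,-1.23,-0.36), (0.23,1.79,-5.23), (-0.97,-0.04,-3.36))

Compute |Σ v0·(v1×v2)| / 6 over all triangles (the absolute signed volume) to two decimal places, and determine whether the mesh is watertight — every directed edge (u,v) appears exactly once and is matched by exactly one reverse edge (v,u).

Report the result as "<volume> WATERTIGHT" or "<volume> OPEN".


105.33 OPEN

Per-triangle v0·(v1×v2)/6:
  t1: +2.6451
  t2: +10.9584
  t3: +0.0698
  t4: +0.0138
  t5: +1.7734
  t6: +0.5397
  t7: +2.7155
  t8: +0.4807
  t9: +0.4524
  t10: -2.1398
  t11: +2.0469
  t12: +0.4435
  t13: -0.5188
  t14: +2.3306
  t15: +0.5488
  t16: -0.2452
  t17: +13.9946
  t18: +1.7312
  t19: +9.0421
  t20: +6.8367
  t21: +2.0019
  t22: +0.5431
  t23: -0.2422
  t24: +2.4565
  t25: +1.4827
  t26: +1.5123
  t27: +0.9891
  t28: -0.4188
  t29: +0.8509
  t30: +0.7204
  t31: +0.7882
  t32: +19.6120
  t33: +1.1664
  t34: +1.0116
  t35: +5.7347
  t36: +0.8224
  t37: -0.2567
  t38: +0.3063
  t39: +0.0386
  t40: +0.2940
  t41: +7.1156
  t42: +3.4008
  t43: +1.0830
  t44: +0.9030
  t45: -0.3063
Σ = +105.3292 → |volume| = 105.33

Directed edges: 135 total; 9 unmatched, e.g. (2.95,3.25,-2.61)→(2.8,2.25,-2.81) → open.


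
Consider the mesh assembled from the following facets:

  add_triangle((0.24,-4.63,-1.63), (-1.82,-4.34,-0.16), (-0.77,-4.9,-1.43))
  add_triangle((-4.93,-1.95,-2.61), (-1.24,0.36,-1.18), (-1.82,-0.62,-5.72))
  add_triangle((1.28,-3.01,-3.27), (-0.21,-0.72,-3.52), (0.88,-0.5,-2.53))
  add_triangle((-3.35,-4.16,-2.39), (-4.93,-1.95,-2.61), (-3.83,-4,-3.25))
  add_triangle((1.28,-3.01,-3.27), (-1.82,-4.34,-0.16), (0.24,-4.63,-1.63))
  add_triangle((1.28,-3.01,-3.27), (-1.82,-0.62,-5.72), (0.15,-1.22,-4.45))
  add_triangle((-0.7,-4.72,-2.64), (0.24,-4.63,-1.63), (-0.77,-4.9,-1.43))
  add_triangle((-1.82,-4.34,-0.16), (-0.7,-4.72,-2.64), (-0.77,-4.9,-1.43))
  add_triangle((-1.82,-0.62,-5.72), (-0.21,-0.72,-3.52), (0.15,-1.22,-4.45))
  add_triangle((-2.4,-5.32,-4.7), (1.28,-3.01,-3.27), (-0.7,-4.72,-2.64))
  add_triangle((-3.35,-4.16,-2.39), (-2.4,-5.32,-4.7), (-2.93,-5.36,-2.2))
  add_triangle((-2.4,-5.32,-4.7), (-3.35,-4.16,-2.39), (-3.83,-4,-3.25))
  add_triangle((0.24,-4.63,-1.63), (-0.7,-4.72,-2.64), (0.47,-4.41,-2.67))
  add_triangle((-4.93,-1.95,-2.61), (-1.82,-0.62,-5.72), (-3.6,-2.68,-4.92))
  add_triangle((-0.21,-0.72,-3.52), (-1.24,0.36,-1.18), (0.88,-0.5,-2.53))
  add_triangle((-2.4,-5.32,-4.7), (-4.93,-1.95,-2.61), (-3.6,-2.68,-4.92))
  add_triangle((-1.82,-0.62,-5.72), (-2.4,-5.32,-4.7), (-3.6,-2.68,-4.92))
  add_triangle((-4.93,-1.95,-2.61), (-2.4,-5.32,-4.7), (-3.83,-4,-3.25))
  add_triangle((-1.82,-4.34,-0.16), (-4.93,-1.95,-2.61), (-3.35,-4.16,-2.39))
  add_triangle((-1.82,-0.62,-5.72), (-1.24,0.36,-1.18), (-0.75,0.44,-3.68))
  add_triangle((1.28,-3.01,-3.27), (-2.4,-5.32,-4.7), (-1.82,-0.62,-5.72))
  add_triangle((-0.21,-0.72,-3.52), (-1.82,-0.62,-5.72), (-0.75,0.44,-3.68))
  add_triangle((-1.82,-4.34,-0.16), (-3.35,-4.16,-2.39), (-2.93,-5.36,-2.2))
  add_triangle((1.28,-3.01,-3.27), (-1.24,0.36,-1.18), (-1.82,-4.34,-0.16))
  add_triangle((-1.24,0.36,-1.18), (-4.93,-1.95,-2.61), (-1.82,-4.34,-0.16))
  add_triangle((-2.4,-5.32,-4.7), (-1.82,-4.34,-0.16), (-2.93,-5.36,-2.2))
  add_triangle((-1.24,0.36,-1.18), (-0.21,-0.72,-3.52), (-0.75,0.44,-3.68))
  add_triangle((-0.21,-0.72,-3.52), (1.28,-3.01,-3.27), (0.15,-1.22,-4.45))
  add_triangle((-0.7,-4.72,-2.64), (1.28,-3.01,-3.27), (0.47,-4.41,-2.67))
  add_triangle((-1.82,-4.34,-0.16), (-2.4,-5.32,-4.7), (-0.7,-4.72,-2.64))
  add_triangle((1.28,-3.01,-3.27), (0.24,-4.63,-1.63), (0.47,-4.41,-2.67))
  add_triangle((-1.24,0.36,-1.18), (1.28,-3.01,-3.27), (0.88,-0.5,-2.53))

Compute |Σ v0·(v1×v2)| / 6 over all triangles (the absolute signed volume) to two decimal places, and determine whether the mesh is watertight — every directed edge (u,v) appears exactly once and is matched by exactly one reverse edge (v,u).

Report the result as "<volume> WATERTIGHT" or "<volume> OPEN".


Per-triangle v0·(v1×v2)/6:
  t1: +0.6153
  t2: +3.2809
  t3: +1.4311
  t4: +1.5885
  t5: -2.3015
  t6: +2.3325
  t7: +0.9881
  t8: +1.1357
  t9: +0.1347
  t10: +4.3525
  t11: +2.7286
  t12: +1.9373
  t13: +0.9968
  t14: +5.1564
  t15: +0.3757
  t16: +7.2851
  t17: +7.4794
  t18: +2.6128
  t19: +3.7054
  t20: +0.8872
  t21: +12.9317
  t22: +0.8636
  t23: +1.2216
  t24: -5.3727
  t25: -0.9957
  t26: +1.9778
  t27: -0.6313
  t28: -0.3026
  t29: +1.1266
  t30: +4.4694
  t31: +0.5575
  t32: -1.6093
Σ = +60.9589 → |volume| = 60.96

Directed edges: 96 total, each appears once with its reverse present → watertight.

60.96 WATERTIGHT


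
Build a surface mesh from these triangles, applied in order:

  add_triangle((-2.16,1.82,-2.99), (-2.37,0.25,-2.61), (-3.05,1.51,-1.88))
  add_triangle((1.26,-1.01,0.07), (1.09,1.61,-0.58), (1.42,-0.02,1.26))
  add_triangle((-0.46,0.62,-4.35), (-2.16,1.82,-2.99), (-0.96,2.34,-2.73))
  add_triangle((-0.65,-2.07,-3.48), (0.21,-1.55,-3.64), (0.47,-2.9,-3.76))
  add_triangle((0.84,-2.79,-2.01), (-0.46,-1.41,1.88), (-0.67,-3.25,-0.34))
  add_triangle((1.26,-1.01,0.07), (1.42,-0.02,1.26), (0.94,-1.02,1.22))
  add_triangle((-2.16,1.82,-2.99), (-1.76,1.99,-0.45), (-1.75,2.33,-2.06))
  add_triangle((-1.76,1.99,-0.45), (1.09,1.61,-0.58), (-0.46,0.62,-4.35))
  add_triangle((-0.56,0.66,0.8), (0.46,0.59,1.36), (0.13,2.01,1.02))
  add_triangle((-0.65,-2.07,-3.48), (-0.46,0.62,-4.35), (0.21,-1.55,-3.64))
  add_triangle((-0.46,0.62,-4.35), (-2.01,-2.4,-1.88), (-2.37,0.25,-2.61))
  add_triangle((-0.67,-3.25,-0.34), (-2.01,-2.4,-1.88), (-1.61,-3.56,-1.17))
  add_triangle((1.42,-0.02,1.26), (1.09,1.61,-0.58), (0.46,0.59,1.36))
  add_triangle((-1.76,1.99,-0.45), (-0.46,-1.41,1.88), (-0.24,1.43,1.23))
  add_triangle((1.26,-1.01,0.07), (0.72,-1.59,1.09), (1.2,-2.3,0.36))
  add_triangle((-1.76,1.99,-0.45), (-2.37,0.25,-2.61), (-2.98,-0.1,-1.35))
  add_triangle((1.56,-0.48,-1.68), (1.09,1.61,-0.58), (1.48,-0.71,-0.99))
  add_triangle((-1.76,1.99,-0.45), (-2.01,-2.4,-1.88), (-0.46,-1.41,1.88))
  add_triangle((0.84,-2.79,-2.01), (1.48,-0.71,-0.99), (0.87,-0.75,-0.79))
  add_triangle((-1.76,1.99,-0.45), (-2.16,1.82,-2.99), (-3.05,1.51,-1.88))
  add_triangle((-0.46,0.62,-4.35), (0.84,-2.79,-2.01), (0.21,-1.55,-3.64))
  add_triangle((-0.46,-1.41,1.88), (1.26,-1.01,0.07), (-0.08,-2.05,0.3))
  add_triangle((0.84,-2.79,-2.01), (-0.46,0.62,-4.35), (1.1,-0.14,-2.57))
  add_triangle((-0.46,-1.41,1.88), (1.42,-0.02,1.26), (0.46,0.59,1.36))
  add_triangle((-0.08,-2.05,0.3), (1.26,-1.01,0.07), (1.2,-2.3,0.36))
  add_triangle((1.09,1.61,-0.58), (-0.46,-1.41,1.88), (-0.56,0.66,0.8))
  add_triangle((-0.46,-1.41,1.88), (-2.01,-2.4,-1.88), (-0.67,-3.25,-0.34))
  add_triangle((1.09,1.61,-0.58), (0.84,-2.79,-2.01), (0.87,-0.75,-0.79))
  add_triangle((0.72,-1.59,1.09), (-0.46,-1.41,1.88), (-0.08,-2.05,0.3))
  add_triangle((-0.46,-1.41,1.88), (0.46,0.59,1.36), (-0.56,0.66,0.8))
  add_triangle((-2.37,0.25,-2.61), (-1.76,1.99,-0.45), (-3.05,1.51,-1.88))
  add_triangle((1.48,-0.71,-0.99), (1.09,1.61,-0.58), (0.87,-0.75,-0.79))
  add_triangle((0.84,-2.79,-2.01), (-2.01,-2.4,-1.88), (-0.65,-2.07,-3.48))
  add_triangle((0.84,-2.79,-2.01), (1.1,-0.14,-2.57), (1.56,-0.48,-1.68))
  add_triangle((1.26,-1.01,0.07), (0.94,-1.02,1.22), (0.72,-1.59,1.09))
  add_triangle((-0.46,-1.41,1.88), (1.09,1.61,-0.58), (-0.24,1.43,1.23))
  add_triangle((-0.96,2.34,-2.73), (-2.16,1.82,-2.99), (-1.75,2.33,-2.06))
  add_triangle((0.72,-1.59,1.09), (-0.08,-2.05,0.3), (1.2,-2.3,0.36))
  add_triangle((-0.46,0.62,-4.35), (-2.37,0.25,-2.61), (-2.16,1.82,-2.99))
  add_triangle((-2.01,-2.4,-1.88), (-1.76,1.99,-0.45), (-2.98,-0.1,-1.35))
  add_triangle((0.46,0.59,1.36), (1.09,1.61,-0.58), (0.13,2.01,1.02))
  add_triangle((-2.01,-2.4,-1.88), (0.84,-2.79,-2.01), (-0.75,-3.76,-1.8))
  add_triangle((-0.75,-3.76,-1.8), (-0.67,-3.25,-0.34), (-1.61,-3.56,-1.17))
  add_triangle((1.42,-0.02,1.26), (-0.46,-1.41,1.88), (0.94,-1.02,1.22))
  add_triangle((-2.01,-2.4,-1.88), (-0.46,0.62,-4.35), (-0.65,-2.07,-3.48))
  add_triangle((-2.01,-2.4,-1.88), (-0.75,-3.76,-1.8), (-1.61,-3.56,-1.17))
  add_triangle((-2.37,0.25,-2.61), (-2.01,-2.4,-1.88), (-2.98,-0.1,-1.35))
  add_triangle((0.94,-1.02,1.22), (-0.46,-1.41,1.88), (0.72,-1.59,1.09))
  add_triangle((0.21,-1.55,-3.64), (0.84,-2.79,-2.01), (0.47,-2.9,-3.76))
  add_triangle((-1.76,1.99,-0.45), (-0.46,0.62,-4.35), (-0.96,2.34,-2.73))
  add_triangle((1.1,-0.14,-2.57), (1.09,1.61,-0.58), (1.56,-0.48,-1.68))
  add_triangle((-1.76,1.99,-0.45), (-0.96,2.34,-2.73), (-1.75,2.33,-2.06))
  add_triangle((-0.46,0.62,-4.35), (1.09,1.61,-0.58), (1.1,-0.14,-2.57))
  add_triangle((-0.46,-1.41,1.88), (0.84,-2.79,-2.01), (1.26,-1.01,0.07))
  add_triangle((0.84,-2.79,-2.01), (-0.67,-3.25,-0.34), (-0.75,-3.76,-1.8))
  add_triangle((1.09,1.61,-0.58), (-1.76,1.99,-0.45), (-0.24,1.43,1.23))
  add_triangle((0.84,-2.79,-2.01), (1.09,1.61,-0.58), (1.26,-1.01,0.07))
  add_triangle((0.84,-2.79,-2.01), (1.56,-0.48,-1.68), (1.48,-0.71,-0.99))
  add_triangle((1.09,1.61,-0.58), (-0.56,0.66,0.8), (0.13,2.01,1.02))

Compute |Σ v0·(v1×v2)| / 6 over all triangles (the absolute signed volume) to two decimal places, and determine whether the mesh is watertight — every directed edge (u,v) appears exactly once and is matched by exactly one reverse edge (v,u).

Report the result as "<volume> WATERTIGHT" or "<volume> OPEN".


Per-triangle v0·(v1×v2)/6:
  t1: +1.2170
  t2: +0.7665
  t3: +1.9295
  t4: +0.7607
  t5: +1.3966
  t6: +0.3403
  t7: +0.5456
  t8: +3.5037
  t9: +0.2799
  t10: +1.5297
  t11: +3.8902
  t12: -0.1184
  t13: +0.5845
  t14: +1.4100
  t15: +0.2327
  t16: +1.6204
  t17: +0.3447
  t18: +3.5115
  t19: -0.0037
  t20: +1.1854
  t21: +0.2518
  t22: -0.7323
  t23: +2.6733
  t24: +0.6421
  t25: +0.0447
  t26: -0.5084
  t27: +1.8135
  t28: -0.3384
  t29: +0.5658
  t30: +0.4967
  t31: -0.3555
  t32: -0.0972
  t33: +2.4376
  t34: +0.9689
  t35: +0.1896
  t36: +0.6764
  t37: +0.6313
  t38: +0.3715
  t39: +2.2791
  t40: -0.5842
  t41: +0.5477
  t42: +1.2869
  t43: +0.6784
  t44: +0.4158
  t45: +2.8240
  t46: +0.9249
  t47: +1.9385
  t48: +0.2673
  t49: +0.2736
  t50: -1.4847
  t51: +0.7314
  t52: +0.3374
  t53: +1.9416
  t54: +1.6153
  t55: +1.0549
  t56: +1.3686
  t57: +1.3575
  t58: +0.4706
  t59: +0.1285
Σ = +53.0312 → |volume| = 53.03

Directed edges: 177 total; 3 unmatched, e.g. (0.47,-2.9,-3.76)→(-0.65,-2.07,-3.48) → open.

53.03 OPEN


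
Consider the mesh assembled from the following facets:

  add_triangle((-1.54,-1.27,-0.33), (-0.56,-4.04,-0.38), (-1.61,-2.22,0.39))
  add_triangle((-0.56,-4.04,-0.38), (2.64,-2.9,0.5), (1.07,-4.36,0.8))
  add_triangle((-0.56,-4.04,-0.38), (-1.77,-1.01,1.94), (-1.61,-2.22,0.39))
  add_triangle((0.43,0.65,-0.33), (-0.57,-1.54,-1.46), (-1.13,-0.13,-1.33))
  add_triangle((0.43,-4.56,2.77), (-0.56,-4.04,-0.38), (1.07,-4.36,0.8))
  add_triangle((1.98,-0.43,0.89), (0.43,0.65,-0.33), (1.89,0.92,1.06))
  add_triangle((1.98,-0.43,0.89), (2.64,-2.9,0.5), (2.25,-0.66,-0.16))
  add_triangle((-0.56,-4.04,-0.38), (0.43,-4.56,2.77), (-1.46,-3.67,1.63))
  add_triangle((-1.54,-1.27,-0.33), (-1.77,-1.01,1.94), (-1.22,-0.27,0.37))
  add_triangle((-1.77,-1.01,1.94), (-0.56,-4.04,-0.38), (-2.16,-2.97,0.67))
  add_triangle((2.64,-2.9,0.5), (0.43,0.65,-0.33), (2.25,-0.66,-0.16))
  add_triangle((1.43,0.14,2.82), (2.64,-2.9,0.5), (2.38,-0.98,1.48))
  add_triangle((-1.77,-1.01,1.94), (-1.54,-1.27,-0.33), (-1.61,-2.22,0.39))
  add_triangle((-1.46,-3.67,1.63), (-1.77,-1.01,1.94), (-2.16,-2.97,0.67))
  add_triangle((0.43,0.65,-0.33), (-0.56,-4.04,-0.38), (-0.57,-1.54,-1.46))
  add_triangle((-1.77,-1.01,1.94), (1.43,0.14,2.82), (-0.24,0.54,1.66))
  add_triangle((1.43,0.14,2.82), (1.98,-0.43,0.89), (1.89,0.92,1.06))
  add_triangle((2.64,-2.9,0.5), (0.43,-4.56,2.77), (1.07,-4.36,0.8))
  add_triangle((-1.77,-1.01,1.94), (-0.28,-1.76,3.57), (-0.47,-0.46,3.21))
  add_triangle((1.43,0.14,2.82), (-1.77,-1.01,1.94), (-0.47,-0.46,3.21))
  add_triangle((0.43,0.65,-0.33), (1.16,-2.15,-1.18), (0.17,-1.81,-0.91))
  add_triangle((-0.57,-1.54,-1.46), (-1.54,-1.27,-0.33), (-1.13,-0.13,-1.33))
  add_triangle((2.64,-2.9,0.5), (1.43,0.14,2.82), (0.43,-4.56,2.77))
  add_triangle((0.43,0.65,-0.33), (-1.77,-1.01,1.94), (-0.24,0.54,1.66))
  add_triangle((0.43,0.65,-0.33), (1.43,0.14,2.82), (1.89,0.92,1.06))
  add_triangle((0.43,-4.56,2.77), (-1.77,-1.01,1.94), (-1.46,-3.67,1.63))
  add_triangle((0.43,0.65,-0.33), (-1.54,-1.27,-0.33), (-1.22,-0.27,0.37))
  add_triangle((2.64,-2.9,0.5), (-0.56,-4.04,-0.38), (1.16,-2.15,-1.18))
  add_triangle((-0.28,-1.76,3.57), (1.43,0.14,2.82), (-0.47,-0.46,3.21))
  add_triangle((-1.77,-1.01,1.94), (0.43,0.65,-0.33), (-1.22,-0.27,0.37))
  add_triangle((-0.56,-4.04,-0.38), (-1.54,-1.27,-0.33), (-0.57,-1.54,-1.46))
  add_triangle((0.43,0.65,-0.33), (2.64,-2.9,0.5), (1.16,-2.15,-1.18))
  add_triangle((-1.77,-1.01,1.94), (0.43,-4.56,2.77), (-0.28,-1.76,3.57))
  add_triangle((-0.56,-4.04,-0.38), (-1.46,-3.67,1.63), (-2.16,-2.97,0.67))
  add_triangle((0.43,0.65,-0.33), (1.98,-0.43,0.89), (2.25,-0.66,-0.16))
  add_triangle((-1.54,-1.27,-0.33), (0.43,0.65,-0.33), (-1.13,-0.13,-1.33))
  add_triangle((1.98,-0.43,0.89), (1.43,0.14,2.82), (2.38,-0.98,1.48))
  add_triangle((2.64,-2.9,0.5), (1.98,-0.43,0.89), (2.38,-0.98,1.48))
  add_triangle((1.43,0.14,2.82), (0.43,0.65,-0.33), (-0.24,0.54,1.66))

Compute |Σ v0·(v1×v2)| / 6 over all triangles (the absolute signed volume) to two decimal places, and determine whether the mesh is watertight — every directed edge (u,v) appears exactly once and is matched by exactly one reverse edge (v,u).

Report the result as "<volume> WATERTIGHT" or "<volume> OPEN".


Per-triangle v0·(v1×v2)/6:
  t1: +0.7346
  t2: +1.6074
  t3: +1.1272
  t4: +0.3214
  t5: +2.7411
  t6: +0.2814
  t7: +0.8605
  t8: +3.4615
  t9: +0.3653
  t10: -1.3537
  t11: +0.0385
  t12: +1.0584
  t13: +0.6160
  t14: +1.4358
  t15: +0.3949
  t16: +1.1547
  t17: +0.9246
  t18: +2.6929
  t19: +1.0875
  t20: -0.2891
  t21: +0.1752
  t22: +0.5741
  t23: +6.6087
  t24: +0.1385
  t25: +0.1801
  t26: +2.6704
  t27: +0.1276
  t28: +2.7614
  t29: +1.3015
  t30: +0.1332
  t31: +1.1573
  t32: +0.8498
  t33: +3.0956
  t34: +1.7171
  t35: +0.3169
  t36: -0.0044
  t37: +0.3937
  t38: +0.4199
  t39: +0.4673
Σ = +42.3450 → |volume| = 42.34

Directed edges: 117 total; 7 unmatched, e.g. (0.43,0.65,-0.33)→(-0.56,-4.04,-0.38) → open.

42.34 OPEN


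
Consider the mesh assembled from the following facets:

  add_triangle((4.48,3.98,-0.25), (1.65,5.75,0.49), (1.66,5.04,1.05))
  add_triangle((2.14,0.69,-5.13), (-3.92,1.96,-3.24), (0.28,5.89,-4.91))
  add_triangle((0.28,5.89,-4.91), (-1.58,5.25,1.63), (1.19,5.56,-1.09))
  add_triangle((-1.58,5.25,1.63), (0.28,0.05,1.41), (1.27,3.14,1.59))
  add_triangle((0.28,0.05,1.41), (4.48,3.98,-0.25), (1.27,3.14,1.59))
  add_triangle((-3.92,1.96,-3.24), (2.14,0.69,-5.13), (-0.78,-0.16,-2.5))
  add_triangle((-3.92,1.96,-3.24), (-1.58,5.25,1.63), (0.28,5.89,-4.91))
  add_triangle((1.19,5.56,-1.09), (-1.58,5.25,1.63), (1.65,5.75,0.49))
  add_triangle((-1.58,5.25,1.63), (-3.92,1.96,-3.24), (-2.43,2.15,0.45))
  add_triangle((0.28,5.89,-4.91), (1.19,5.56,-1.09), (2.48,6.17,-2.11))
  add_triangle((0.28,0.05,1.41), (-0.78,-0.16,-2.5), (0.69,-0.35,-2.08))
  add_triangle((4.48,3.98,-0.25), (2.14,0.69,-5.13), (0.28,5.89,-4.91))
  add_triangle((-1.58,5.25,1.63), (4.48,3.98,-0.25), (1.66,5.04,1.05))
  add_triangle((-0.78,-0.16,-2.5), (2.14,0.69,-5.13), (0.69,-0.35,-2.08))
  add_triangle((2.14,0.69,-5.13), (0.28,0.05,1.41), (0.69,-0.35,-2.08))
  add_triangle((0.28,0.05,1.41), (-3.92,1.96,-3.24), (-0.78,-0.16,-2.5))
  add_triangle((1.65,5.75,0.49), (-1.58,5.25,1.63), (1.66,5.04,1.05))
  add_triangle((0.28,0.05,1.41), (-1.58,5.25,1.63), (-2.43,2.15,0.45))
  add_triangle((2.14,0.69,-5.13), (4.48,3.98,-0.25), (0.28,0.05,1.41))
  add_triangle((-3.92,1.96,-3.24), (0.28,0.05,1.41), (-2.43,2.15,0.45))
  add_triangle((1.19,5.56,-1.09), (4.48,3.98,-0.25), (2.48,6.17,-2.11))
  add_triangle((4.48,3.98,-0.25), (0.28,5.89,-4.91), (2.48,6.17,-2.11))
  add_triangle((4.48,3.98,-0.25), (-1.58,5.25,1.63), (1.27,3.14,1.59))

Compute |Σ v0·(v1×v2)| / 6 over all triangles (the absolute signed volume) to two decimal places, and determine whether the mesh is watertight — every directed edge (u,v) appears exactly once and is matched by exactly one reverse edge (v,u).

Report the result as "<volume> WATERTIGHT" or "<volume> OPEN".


134.49 OPEN

Per-triangle v0·(v1×v2)/6:
  t1: +2.1056
  t2: +21.2665
  t3: +11.8250
  t4: +2.5439
  t5: +2.3879
  t6: +4.6123
  t7: +26.5478
  t8: +5.0852
  t9: +5.3702
  t10: +4.8530
  t11: +0.0369
  t12: +25.5314
  t13: -1.5722
  t14: +0.9061
  t15: +0.4311
  t16: +0.1932
  t17: +2.0776
  t18: +2.1193
  t19: +2.0328
  t20: +0.4148
  t21: +3.5970
  t22: +6.1918
  t23: +5.9353
Σ = +134.4924 → |volume| = 134.49

Directed edges: 69 total; 3 unmatched, e.g. (4.48,3.98,-0.25)→(1.65,5.75,0.49) → open.


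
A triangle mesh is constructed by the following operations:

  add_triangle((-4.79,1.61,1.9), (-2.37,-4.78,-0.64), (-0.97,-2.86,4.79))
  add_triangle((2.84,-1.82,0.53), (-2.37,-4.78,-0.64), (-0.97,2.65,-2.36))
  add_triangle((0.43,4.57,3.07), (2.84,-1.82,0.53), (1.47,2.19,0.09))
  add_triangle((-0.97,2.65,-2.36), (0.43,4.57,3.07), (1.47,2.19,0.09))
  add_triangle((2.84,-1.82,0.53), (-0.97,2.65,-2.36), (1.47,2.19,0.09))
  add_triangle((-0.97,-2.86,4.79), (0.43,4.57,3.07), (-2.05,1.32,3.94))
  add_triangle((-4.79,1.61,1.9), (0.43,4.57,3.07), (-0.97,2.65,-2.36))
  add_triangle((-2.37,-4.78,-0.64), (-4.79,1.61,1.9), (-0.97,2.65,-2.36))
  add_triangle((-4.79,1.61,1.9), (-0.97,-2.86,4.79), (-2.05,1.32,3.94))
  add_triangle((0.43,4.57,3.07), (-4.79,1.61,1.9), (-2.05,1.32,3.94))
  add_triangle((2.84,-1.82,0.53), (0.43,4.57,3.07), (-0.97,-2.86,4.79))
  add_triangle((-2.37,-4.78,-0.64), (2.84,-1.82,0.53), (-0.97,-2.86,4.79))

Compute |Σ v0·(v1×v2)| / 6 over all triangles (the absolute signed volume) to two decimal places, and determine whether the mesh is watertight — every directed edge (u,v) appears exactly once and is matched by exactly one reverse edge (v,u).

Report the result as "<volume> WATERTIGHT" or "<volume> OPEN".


Per-triangle v0·(v1×v2)/6:
  t1: +23.6310
  t2: +6.6863
  t3: +4.8551
  t4: +5.2685
  t5: +3.0534
  t6: +9.4840
  t7: +16.3429
  t8: +15.1512
  t9: +10.1722
  t10: +10.1364
  t11: +16.3284
  t12: +15.1466
Σ = +136.2558 → |volume| = 136.26

Directed edges: 36 total, each appears once with its reverse present → watertight.

136.26 WATERTIGHT


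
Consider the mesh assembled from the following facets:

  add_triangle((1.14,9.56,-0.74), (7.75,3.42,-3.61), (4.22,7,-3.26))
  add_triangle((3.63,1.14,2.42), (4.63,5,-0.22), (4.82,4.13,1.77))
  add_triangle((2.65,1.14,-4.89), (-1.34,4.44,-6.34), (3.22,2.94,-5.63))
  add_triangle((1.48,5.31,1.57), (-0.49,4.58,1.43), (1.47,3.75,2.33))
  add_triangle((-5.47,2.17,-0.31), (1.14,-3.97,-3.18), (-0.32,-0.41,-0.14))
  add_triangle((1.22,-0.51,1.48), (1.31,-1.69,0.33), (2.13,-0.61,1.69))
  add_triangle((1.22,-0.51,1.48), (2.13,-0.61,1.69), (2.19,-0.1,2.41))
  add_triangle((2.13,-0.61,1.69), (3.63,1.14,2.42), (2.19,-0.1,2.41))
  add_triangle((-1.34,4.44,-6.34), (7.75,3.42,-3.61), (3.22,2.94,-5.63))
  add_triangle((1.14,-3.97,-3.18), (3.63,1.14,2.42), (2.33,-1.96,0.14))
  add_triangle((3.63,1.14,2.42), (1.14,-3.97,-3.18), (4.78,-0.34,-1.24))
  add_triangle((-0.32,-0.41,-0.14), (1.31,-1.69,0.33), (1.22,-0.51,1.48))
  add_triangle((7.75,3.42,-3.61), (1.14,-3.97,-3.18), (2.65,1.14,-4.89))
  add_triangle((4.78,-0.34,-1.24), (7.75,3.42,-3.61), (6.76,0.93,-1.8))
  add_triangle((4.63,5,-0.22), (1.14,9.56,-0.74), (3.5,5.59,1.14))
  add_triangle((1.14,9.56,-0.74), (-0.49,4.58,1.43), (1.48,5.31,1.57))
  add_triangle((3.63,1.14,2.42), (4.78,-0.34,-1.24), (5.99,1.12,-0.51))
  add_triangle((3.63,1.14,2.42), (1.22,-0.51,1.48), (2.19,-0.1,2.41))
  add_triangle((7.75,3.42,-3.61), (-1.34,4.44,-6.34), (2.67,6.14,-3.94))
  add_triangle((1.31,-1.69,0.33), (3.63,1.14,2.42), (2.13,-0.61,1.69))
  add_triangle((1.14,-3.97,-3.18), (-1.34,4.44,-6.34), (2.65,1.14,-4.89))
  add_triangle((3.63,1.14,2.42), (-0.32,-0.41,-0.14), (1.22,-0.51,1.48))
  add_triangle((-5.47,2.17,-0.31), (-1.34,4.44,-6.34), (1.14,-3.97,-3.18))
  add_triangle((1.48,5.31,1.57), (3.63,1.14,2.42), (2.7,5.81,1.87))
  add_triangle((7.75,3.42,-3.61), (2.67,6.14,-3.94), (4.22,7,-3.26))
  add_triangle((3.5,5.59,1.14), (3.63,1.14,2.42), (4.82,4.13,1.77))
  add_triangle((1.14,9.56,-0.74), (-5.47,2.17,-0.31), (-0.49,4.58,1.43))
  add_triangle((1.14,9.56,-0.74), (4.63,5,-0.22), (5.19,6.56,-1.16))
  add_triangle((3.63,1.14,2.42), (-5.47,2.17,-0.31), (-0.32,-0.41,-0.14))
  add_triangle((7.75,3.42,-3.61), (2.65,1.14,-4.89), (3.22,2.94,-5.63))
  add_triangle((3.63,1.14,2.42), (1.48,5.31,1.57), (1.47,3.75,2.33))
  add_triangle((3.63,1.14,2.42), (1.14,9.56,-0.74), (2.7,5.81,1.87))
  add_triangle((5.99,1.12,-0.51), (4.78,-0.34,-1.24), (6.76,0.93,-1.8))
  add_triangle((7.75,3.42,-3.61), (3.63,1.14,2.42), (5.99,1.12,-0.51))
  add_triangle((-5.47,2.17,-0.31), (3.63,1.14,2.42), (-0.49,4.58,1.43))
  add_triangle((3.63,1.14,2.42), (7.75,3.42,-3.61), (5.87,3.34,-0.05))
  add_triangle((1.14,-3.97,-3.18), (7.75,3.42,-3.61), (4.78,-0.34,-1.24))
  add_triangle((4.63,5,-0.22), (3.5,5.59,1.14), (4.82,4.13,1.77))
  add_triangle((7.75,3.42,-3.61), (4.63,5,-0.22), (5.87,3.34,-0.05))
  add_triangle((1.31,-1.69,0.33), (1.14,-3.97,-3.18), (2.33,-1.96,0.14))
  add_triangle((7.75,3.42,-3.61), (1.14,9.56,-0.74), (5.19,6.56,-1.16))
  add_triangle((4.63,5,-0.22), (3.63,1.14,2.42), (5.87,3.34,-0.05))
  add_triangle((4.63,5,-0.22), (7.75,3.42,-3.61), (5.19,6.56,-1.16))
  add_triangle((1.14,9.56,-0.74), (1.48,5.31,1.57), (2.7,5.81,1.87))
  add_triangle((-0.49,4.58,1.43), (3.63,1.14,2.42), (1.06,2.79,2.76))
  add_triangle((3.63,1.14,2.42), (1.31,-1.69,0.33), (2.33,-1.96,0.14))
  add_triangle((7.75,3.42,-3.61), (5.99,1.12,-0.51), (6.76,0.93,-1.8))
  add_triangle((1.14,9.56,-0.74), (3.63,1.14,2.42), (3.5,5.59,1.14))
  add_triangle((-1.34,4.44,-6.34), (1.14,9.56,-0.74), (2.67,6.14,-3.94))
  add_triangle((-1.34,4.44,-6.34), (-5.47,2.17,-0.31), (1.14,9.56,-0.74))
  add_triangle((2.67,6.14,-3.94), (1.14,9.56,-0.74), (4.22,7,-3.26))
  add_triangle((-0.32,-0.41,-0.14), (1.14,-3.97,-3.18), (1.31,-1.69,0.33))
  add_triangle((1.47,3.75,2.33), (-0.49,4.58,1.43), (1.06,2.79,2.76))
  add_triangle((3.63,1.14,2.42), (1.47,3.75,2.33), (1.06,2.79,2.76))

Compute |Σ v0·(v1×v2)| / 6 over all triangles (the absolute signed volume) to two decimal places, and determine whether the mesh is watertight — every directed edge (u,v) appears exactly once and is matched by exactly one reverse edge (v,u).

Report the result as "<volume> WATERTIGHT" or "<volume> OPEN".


398.63 WATERTIGHT

Per-triangle v0·(v1×v2)/6:
  t1: +13.7545
  t2: +2.1376
  t3: +6.7425
  t4: +1.9378
  t5: +1.1975
  t6: +0.2794
  t7: +0.1342
  t8: +0.6064
  t9: +13.1763
  t10: +2.7155
  t11: +7.2022
  t12: +0.1969
  t13: +21.0204
  t14: +1.6512
  t15: +9.3539
  t16: +5.6783
  t17: +2.9778
  t18: -0.1956
  t19: +27.1103
  t20: +0.7637
  t21: +19.7459
  t22: -0.0852
  t23: +31.6500
  t24: +1.5460
  t25: +9.5983
  t26: +2.0326
  t27: +16.5233
  t28: +5.3649
  t29: +0.7973
  t30: +7.3296
  t31: +2.7968
  t32: +4.8928
  t33: +1.2304
  t34: +6.7283
  t35: +5.4243
  t36: +5.5819
  t37: +14.0808
  t38: +3.8764
  t39: +8.3767
  t40: +1.0356
  t41: +15.8639
  t42: +5.5087
  t43: +5.8781
  t44: +3.2057
  t45: -3.2694
  t46: +0.9120
  t47: +3.3929
  t48: +2.5681
  t49: +28.8345
  t50: +54.3103
  t51: +10.2957
  t52: +0.5905
  t53: +1.4960
  t54: +2.0782
Σ = +398.6324 → |volume| = 398.63

Directed edges: 162 total, each appears once with its reverse present → watertight.


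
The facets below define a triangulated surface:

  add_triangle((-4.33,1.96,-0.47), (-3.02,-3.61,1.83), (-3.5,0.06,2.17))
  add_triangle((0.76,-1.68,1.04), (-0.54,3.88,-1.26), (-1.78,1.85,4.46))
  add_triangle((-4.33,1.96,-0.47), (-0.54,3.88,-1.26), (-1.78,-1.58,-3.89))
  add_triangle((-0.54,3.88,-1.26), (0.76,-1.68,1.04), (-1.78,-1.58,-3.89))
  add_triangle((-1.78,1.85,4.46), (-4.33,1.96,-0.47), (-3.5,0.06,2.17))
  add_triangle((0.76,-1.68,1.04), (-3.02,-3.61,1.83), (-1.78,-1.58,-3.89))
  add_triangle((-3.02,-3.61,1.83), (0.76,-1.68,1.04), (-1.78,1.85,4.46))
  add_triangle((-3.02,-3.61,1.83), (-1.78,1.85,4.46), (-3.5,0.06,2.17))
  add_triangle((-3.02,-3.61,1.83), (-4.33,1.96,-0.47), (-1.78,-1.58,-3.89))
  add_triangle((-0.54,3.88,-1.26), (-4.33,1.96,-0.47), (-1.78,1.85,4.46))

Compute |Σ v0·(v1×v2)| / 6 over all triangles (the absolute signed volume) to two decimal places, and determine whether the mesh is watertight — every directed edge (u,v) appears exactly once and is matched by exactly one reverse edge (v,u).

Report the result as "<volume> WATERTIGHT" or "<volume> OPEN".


Per-triangle v0·(v1×v2)/6:
  t1: +6.7850
  t2: +2.2088
  t3: +11.7676
  t4: +0.8588
  t5: +7.0403
  t6: +6.0597
  t7: +7.4098
  t8: +7.1244
  t9: +16.9930
  t10: +13.1139
Σ = +79.3613 → |volume| = 79.36

Directed edges: 30 total, each appears once with its reverse present → watertight.

79.36 WATERTIGHT
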